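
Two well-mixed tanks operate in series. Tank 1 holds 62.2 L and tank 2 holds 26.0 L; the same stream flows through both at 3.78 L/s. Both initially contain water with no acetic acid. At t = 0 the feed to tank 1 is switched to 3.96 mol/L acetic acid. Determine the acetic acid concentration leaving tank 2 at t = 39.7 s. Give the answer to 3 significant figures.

3.36 mol/L

Species balance on tank i: dCᵢ/dt = (Cᵢ₋₁ − Cᵢ)/τᵢ with τᵢ = Vᵢ/Q.
τ₁ = 62.2/3.78 = 16.455 s; τ₂ = 26.0/3.78 = 6.8783 s.
Solving the cascade with C₁(0)=C₂(0)=0 gives C₂(t) = C_in[1 − (τ₁ e^(−t/τ₁) − τ₂ e^(−t/τ₂))/(τ₁ − τ₂)].
At t = 39.7: e^(−t/τ₁) = 0.089579, e^(−t/τ₂) = 0.0031142.
C₂ = 3.96·[1 − (16.455·0.089579 − 6.8783·0.0031142)/(9.5767)] = 3.96·0.84832 = 3.3593 mol/L.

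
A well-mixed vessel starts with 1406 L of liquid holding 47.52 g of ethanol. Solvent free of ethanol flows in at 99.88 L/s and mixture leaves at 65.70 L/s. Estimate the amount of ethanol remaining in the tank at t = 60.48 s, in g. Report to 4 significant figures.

Total volume: dV/dt = Q_in − Q_out = 34.1800 L/s, so V(t) = 1406 + 34.1800 t and V(60.48) = 3473.21 L.
Species balance (pure solvent in): dm/dt = −Q_out · m/V(t).
Separate: dm/m = −Q_out dt/V(t) ⇒ ln(m/m₀) = −(Q_out/(Q_in−Q_out)) ln(V/V₀).
m = m₀ (V₀/V)^(Q_out/(Q_in−Q_out)) = 47.52 × (1406/3473.21)^(1.92218) = 8.35508 g.

8.355 g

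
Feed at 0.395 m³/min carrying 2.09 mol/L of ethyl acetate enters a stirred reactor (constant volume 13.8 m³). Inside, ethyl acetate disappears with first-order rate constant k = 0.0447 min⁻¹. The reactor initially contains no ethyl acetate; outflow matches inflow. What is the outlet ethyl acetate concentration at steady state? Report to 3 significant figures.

0.816 mol/L

Species balance: V dC/dt = Q C_in − Q C − k V C.
Steady state (dC/dt = 0): C_ss = Q C_in/(Q + kV) = C_in/(1 + kV/Q).
C_ss = 0.395·2.09/(0.395 + 0.0447·13.8) = 0.82555/1.0119 = 0.81587 mol/L.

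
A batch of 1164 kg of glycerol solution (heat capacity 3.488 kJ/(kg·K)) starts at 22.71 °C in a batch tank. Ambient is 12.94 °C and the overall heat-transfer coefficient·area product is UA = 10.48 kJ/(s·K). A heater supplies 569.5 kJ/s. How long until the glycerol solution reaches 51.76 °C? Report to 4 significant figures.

408.7 s

Unsteady energy balance on the tank contents: M c_p dT/dt = −UA(T − T_amb) + Q̇.
τ = M c_p/UA = 387.408 s; T_ss = T_amb + Q̇/UA = 12.94 + 569.5/10.48 = 67.2816 °C.
T(t) = T_ss + (T₀ − T_ss)e^(−t/τ); set T = 51.76:
t = −τ ln[(T − T_ss)/(T₀ − T_ss)] = −387.408 · ln(0.348240) = 408.662 s.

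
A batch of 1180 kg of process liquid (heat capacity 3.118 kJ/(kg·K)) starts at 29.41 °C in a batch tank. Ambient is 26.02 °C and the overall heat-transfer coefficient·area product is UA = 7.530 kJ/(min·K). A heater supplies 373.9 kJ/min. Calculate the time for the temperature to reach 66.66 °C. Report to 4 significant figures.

Lumped-capacitance energy balance: M c_p dT/dt = UA(T_amb − T) + Q̇.
τ = M c_p/UA = 488.611 min; T_ss = T_amb + Q̇/UA = 26.02 + 373.9/7.530 = 75.6747 °C.
T(t) = T_ss + (T₀ − T_ss)e^(−t/τ); set T = 66.66:
t = −τ ln[(T − T_ss)/(T₀ − T_ss)] = −488.611 · ln(0.194851) = 799.134 min.

799.1 min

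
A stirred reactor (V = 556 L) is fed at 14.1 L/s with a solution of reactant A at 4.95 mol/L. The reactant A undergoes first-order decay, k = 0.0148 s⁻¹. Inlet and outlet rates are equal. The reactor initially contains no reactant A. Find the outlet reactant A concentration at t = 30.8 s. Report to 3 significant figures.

V dC/dt = Q(C_in − C) − k V C.
This is linear with rate a = Q/V + k = 0.040160 s⁻¹.
C_ss = Q C_in/(Q + kV) = 3.1258 mol/L; C(t) = C_ss + (C₀ − C_ss) e^(−a t).
C(30.8) = 3.1258 + (-3.1258)·e^(−0.040160·30.8) = 3.1258 + (-3.1258)·0.29028 = 2.2184 mol/L.

2.22 mol/L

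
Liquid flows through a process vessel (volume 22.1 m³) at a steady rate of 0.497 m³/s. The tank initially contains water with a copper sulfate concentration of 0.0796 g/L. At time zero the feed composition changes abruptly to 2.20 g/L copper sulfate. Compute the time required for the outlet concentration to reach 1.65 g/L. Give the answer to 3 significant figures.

60.0 s

Unsteady species balance (constant V, well mixed): V dC/dt = Q(C_in − C), so τ = V/Q = 44.467 s.
C(t) = C_in + (C₀ − C_in) e^(−t/τ). Set C = 1.65 and solve for t:
e^(−t/τ) = (C − C_in)/(C₀ − C_in) = (1.65 − 2.20)/(0.0796 − 2.20) = 0.25939
t = −τ ln(…) = 44.467 × 1.3494 = 60.005 s.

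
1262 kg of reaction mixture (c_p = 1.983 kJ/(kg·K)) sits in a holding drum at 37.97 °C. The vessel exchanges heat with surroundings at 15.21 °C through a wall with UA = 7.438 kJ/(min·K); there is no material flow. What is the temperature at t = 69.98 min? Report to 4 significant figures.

First-law balance (no shaft work): M c_p dT/dt = −UA(T − T_amb).
dT/dt = (T_ss − T)/τ with T_ss = T_amb = 15.2100 °C, τ = M c_p/UA = 1262·1.983/7.438 = 336.454 min.
This is linear first-order; T(t) = T_ss + (T₀ − T_ss) e^(−t/τ).
T(69.98) = 15.2100 + (22.7600)·0.812213 = 33.6960 °C.

33.70 °C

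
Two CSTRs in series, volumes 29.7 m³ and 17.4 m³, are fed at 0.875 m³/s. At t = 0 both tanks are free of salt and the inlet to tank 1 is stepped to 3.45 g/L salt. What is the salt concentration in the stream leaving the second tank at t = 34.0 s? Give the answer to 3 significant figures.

Species balance on tank i: dCᵢ/dt = (Cᵢ₋₁ − Cᵢ)/τᵢ with τᵢ = Vᵢ/Q.
τ₁ = 29.7/0.875 = 33.943 s; τ₂ = 17.4/0.875 = 19.886 s.
Solving the cascade with C₁(0)=C₂(0)=0 gives C₂(t) = C_in[1 − (τ₁ e^(−t/τ₁) − τ₂ e^(−t/τ₂))/(τ₁ − τ₂)].
At t = 34.0: e^(−t/τ₁) = 0.36726, e^(−t/τ₂) = 0.18091.
C₂ = 3.45·[1 − (33.943·0.36726 − 19.886·0.18091)/(14.057)] = 3.45·0.36912 = 1.2735 g/L.

1.27 g/L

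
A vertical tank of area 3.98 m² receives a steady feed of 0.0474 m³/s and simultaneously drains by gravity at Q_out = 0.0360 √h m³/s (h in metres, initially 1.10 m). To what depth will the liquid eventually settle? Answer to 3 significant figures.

Level balance: A dh/dt = 0.0474 − 0.0360 √h. Setting dh/dt = 0:
Q_in = 0.0360 √h_ss ⇒ √h_ss = 0.0474/0.0360 = 1.3167.
h_ss = 1.3167² = 1.7336 m. (Since h₀ = 1.10 m < h_ss, the level will rise toward this value.)

1.73 m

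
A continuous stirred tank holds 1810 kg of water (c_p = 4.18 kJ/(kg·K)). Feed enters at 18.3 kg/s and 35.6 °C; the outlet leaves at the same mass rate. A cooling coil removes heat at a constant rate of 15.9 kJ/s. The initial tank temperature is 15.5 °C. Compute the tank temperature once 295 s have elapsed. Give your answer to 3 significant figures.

34.4 °C

M c_p dT/dt = ṁ c_p (T_in − T) − Q̇.
Rearrange: dT/dt = (T_ss − T)/τ with τ = M/ṁ = 98.907 s and T_ss = T_in − Q̇/(ṁ c_p) = 35.392 °C.
T approaches T_ss exponentially: T(t) = T_ss + (T₀ − T_ss) e^(−t/τ).
T(295) = 35.392 + (-19.892)·e^(−295/98.907) = 35.392 + (-19.892)·0.050661 = 34.384 °C.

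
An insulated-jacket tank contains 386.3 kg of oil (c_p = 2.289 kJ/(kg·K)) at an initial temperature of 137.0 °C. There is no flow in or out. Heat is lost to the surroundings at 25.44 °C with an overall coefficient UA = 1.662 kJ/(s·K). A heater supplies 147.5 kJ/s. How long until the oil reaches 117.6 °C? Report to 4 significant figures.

1011 s

Energy balance: M c_p dT/dt = −UA(T − T_amb) + Q̇.
τ = M c_p/UA = 532.034 s; T_ss = T_amb + Q̇/UA = 25.44 + 147.5/1.662 = 114.188 °C.
T(t) = T_ss + (T₀ − T_ss)e^(−t/τ); set T = 117.6:
t = −τ ln[(T − T_ss)/(T₀ − T_ss)] = −532.034 · ln(0.149552) = 1010.92 s.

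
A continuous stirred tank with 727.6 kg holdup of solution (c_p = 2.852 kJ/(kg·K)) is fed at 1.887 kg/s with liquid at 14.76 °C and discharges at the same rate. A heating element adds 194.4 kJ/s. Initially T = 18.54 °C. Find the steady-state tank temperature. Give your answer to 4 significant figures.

M c_p dT/dt = ṁ c_p (T_in − T) + Q̇.
At steady state dT/dt = 0 ⇒ T_ss = T_in + Q̇/(ṁ c_p) = 14.76 + 194.4/(1.887·2.852) = 50.8823 °C.

50.88 °C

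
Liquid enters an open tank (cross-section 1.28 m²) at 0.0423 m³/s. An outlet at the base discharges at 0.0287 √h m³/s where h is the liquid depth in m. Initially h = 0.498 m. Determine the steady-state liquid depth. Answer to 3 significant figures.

2.17 m

Level balance: A dh/dt = 0.0423 − 0.0287 √h. Setting dh/dt = 0:
Q_in = 0.0287 √h_ss ⇒ √h_ss = 0.0423/0.0287 = 1.4739.
h_ss = 1.4739² = 2.1723 m. (Since h₀ = 0.498 m < h_ss, the level will rise toward this value.)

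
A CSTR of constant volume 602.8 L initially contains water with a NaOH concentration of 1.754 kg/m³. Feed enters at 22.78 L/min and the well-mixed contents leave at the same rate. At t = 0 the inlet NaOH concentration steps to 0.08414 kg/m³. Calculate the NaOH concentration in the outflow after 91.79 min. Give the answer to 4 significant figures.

Accumulation = in − out for the solute gives V dC/dt = Q(C_in − C).
Rewrite as dC/dt + C/τ = C_in/τ, τ = V/Q = 26.4618 min.
Solution: C(t) = C_in + (C₀ − C_in) e^(−t/τ).
C(91.79) = 0.08414 + (1.754 − 0.08414)·e^(−91.79/26.4618) = 0.08414 + (1.66986)·0.0311552 = 0.136165 kg/m³.

0.1362 kg/m³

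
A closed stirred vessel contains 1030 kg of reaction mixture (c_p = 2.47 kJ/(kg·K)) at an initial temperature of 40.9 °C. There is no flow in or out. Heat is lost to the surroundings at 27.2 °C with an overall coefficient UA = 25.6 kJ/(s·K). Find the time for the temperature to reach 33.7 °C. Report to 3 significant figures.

74.1 s

M c_p dT/dt = −UA(T − T_amb).
τ = M c_p/UA = 99.379 s; T_ss = T_amb = 27.200 °C.
T(t) = T_ss + (T₀ − T_ss)e^(−t/τ); set T = 33.7:
t = −τ ln[(T − T_ss)/(T₀ − T_ss)] = −99.379 · ln(0.47445) = 74.096 s.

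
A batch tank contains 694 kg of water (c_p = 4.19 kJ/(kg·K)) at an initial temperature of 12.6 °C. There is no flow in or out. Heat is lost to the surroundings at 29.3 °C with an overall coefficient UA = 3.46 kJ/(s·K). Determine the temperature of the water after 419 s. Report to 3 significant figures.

Lumped-capacitance energy balance: M c_p dT/dt = UA(T_amb − T).
dT/dt = (T_ss − T)/τ with T_ss = T_amb = 29.300 °C, τ = M c_p/UA = 694·4.19/3.46 = 840.42 s.
T approaches T_ss exponentially: T(t) = T_ss + (T₀ − T_ss) e^(−t/τ).
T(419) = 29.300 + (-16.700)·0.60741 = 19.156 °C.

19.2 °C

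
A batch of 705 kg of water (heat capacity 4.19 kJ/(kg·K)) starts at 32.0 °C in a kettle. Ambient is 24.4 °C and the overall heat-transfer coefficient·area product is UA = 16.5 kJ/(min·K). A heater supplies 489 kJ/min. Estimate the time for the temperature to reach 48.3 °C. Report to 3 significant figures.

Lumped-capacitance energy balance: M c_p dT/dt = UA(T_amb − T) + Q̇.
τ = M c_p/UA = 179.03 min; T_ss = T_amb + Q̇/UA = 24.4 + 489/16.5 = 54.036 °C.
T(t) = T_ss + (T₀ − T_ss)e^(−t/τ); set T = 48.3:
t = −τ ln[(T − T_ss)/(T₀ − T_ss)] = −179.03 · ln(0.26031) = 240.95 min.

241 min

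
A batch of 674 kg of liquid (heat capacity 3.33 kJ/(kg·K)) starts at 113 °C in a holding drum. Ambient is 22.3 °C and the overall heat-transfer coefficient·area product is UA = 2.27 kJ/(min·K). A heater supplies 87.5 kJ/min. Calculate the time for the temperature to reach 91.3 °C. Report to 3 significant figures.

M c_p dT/dt = −UA(T − T_amb) + Q̇.
τ = M c_p/UA = 988.73 min; T_ss = T_amb + Q̇/UA = 22.3 + 87.5/2.27 = 60.846 °C.
T(t) = T_ss + (T₀ − T_ss)e^(−t/τ); set T = 91.3:
t = −τ ln[(T − T_ss)/(T₀ − T_ss)] = −988.73 · ln(0.58392) = 531.92 min.

532 min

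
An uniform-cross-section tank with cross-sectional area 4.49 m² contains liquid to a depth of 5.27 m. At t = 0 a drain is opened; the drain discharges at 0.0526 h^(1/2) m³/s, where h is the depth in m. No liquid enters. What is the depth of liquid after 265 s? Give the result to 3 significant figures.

With no inflow, A dh/dt = −0.0526 √h.
This is separable: 2 d(√h)/dt = −0.0526/A, so √h = √h₀ − (0.0526/(2A)) t.
√h = √5.27 − 0.0526·265/(2·4.49) = 2.2956 − 1.5522 = 0.74342.
h = 0.74342² = 0.55267 m.

0.553 m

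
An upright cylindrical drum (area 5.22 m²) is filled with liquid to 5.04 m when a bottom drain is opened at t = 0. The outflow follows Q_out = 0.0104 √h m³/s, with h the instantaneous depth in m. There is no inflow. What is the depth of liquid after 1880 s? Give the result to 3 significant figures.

0.139 m

Accumulation of liquid (constant cross-section A): A dh/dt = −0.0104 √h.
This is separable: 2 d(√h)/dt = −0.0104/A, so √h = √h₀ − (0.0104/(2A)) t.
√h = √5.04 − 0.0104·1880/(2·5.22) = 2.2450 − 1.8728 = 0.37220.
h = 0.37220² = 0.13853 m.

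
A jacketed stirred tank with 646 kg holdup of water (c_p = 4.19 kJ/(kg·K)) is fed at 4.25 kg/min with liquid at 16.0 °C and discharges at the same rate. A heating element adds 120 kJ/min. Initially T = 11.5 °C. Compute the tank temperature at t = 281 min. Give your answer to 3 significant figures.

21.0 °C

Heat balance on the well-mixed liquid: M c_p dT/dt = ṁ c_p (T_in − T) + 120.
Rearrange: dT/dt = (T_ss − T)/τ with τ = M/ṁ = 152.00 min and T_ss = T_in + Q̇/(ṁ c_p) = 22.739 °C.
Solution: T(t) = T_ss + (T₀ − T_ss) e^(−t/τ).
T(281) = 22.739 + (-11.239)·e^(−281/152.00) = 22.739 + (-11.239)·0.15744 = 20.969 °C.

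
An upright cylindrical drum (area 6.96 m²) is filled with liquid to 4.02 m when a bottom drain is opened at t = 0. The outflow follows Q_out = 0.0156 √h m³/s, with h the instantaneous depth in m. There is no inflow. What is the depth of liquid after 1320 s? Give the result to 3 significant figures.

0.276 m

Volume balance on the tank: A dh/dt = −0.0156 √h.
∫ h^(−1/2) dh = −(0.0156/A) ∫ dt, giving 2√h = 2√h₀ − (0.0156/A) t.
√h = √4.02 − 0.0156·1320/(2·6.96) = 2.0050 − 1.4793 = 0.52568.
h = 0.52568² = 0.27634 m.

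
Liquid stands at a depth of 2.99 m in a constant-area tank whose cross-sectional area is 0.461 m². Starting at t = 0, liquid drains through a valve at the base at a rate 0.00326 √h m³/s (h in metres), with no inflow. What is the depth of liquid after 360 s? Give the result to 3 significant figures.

0.208 m

With no inflow, A dh/dt = −0.00326 √h.
∫ h^(−1/2) dh = −(0.00326/A) ∫ dt, giving 2√h = 2√h₀ − (0.00326/A) t.
√h = √2.99 − 0.00326·360/(2·0.461) = 1.7292 − 1.2729 = 0.45628.
h = 0.45628² = 0.20819 m.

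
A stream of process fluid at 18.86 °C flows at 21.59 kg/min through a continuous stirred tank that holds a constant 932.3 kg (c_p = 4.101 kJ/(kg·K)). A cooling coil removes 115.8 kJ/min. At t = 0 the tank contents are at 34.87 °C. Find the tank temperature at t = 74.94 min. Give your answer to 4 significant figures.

M c_p dT/dt = ṁ c_p (T_in − T) − Q̇.
τ = M/ṁ = 43.1820 min; T_ss = T_in − Q̇/(ṁ c_p) = 18.86 − 115.8/(21.59·4.101) = 17.5521 °C.
Integrating: T(t) = T_ss + (T₀ − T_ss) e^(−t/τ).
T(74.94) = 17.5521 + (17.3179)·e^(−74.94/43.1820) = 17.5521 + (17.3179)·0.176322 = 20.6056 °C.

20.61 °C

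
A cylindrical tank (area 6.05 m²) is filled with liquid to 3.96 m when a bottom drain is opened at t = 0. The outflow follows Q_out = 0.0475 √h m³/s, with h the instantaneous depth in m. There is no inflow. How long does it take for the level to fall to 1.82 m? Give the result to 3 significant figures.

163 s

Unsteady balance on liquid volume: A dh/dt = −0.0475 √h.
∫ h^(−1/2) dh = −(0.0475/A) ∫ dt, giving 2√h = 2√h₀ − (0.0475/A) t.
t = 2A(√h₀ − √h)/0.0475 = 2·6.05·(√3.96 − √1.82)/0.0475
  = 12.100 × (1.9900 − 1.3491) / 0.0475 = 163.26 s.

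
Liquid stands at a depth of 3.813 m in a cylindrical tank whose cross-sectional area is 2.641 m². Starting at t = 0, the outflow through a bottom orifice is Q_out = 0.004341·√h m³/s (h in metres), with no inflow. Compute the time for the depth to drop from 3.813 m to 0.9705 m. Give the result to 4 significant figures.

A dh/dt = −Q_out = −0.004341 √h.
Separate and integrate: 2(√h − √h₀) = −(0.004341/A) t.
t = 2A(√h₀ − √h)/0.004341 = 2·2.641·(√3.813 − √0.9705)/0.004341
  = 5.28200 × (1.95269 − 0.985140) / 0.004341 = 1177.29 s.

1177 s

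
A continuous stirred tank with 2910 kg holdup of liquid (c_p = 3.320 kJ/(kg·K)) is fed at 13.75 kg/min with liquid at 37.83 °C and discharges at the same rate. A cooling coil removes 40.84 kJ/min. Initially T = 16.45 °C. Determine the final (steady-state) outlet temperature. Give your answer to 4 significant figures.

36.94 °C

First-law balance (no shaft work): M c_p dT/dt = ṁ c_p (T_in − T) − 40.84.
At steady state dT/dt = 0 ⇒ T_ss = T_in − Q̇/(ṁ c_p) = 37.83 − 40.84/(13.75·3.320) = 36.9354 °C.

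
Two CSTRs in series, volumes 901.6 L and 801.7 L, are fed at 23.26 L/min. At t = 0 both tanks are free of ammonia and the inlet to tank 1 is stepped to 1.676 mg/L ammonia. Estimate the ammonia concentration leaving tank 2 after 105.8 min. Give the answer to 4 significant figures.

Time constants: τᵢ = Vᵢ/Q for each well-mixed tank.
τ₁ = 901.6/23.26 = 38.7618 min; τ₂ = 801.7/23.26 = 34.4669 min.
Tank 1: C₁ = C_in(1 − e^(−t/τ₁)). Tank 2 (τ₁ ≠ τ₂): C₂ = C_in[1 − (τ₁ e^(−t/τ₁) − τ₂ e^(−t/τ₂))/(τ₁ − τ₂)].
At t = 105.8: e^(−t/τ₁) = 0.0652526, e^(−t/τ₂) = 0.0464392.
C₂ = 1.676·[1 − (38.7618·0.0652526 − 34.4669·0.0464392)/(4.29493)] = 1.676·0.783769 = 1.31360 mg/L.

1.314 mg/L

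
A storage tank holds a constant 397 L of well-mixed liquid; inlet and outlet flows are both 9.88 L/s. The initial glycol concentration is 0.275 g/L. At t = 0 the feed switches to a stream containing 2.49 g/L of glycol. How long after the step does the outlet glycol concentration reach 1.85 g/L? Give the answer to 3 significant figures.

49.9 s

Species balance on the tank: V dC/dt = Q(C_in − C), so τ = V/Q = 40.182 s.
C(t) = C_in + (C₀ − C_in) e^(−t/τ). Set C = 1.85 and solve for t:
e^(−t/τ) = (C − C_in)/(C₀ − C_in) = (1.85 − 2.49)/(0.275 − 2.49) = 0.28894
t = −τ ln(…) = 40.182 × 1.2415 = 49.888 s.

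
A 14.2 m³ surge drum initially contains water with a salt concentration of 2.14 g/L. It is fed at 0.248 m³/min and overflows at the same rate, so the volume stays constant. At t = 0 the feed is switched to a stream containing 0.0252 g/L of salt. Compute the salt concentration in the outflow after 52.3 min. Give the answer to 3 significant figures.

0.874 g/L

Transient balance on the dissolved component: V dC/dt = Q(C_in − C).
Rewrite as dC/dt + C/τ = C_in/τ, τ = V/Q = 57.258 min.
This is linear first-order; C(t) = C_in + (C₀ − C_in) e^(−t/τ).
C(52.3) = 0.0252 + (2.14 − 0.0252)·e^(−52.3/57.258) = 0.0252 + (2.1148)·0.40115 = 0.87356 g/L.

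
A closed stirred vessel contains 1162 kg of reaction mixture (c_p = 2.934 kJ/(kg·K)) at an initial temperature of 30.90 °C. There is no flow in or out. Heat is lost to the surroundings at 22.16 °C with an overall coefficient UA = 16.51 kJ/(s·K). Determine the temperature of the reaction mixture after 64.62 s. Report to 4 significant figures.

M c_p dT/dt = −UA(T − T_amb).
dT/dt = (T_ss − T)/τ with T_ss = T_amb = 22.1600 °C, τ = M c_p/UA = 1162·2.934/16.51 = 206.500 s.
T approaches T_ss exponentially: T(t) = T_ss + (T₀ − T_ss) e^(−t/τ).
T(64.62) = 22.1600 + (8.74000)·0.731301 = 28.5516 °C.

28.55 °C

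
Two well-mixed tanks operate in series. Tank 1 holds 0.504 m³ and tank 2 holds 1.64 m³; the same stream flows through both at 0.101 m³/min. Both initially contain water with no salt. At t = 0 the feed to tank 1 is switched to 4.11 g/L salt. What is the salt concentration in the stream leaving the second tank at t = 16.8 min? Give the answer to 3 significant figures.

Each tank obeys Vᵢ dCᵢ/dt = Q(Cᵢ₋₁ − Cᵢ), so τᵢ = Vᵢ/Q.
τ₁ = 0.504/0.101 = 4.9901 min; τ₂ = 1.64/0.101 = 16.238 min.
Solving the cascade with C₁(0)=C₂(0)=0 gives C₂(t) = C_in[1 − (τ₁ e^(−t/τ₁) − τ₂ e^(−t/τ₂))/(τ₁ − τ₂)].
At t = 16.8: e^(−t/τ₁) = 0.034504, e^(−t/τ₂) = 0.35536.
C₂ = 4.11·[1 − (4.9901·0.034504 − 16.238·0.35536)/(-11.248)] = 4.11·0.50229 = 2.0644 g/L.

2.06 g/L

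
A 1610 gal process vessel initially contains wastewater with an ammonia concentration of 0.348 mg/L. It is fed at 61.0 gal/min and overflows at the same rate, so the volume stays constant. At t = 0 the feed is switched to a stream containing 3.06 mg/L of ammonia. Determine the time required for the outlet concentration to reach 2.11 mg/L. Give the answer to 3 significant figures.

27.7 min

Species balance: V dC/dt = Q(C_in − C) ⇒ τ = V/Q = 26.393 min.
C(t) = C_in + (C₀ − C_in) e^(−t/τ). Set C = 2.11 and solve for t:
e^(−t/τ) = (C − C_in)/(C₀ − C_in) = (2.11 − 3.06)/(0.348 − 3.06) = 0.35029
t = −τ ln(…) = 26.393 × 1.0490 = 27.686 min.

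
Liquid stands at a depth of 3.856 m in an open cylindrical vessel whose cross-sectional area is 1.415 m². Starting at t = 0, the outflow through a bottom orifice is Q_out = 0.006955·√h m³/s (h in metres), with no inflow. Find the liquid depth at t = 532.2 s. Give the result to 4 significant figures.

Volume balance on the tank: A dh/dt = −0.006955 √h.
Separate and integrate: 2(√h − √h₀) = −(0.006955/A) t.
√h = √3.856 − 0.006955·532.2/(2·1.415) = 1.96367 − 1.30793 = 0.655737.
h = 0.655737² = 0.429991 m.

0.4300 m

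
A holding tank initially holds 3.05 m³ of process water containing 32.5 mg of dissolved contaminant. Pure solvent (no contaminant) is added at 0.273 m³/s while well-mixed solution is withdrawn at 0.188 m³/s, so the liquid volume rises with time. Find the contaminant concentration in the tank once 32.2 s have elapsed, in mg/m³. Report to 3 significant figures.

1.36 mg/m³

Total volume: dV/dt = Q_in − Q_out = 0.085000 m³/s, so V(t) = 3.05 + 0.085000 t and V(32.2) = 5.7870 m³.
No contaminant enters, so dm/dt = −Q_out · (m/V).
dm/m = −Q_out dt/(V₀ + 0.085000 t); integrating gives ln(m/m₀) = −(Q_out/(Q_in−Q_out)) ln(V/V₀).
m = m₀ (V₀/V)^(Q_out/(Q_in−Q_out)) = 32.5 × (3.05/5.7870)^(2.2118) = 7.8827 mg.
C = m/V = 7.8827/5.7870 = 1.3621 mg/m³.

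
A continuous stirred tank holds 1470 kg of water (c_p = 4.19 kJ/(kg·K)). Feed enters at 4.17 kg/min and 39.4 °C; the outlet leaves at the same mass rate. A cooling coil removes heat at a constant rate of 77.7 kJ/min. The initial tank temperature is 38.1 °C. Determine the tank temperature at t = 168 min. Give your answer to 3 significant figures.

36.9 °C

M c_p dT/dt = ṁ c_p (T_in − T) − Q̇.
τ = M/ṁ = 352.52 min; T_ss = T_in − Q̇/(ṁ c_p) = 39.4 − 77.7/(4.17·4.19) = 34.953 °C.
T approaches T_ss exponentially: T(t) = T_ss + (T₀ − T_ss) e^(−t/τ).
T(168) = 34.953 + (3.1470)·e^(−168/352.52) = 34.953 + (3.1470)·0.62091 = 36.907 °C.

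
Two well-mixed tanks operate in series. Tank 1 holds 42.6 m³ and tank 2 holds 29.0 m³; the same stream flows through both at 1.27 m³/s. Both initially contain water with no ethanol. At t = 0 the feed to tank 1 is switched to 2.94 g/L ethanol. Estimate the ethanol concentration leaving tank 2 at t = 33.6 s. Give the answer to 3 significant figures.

Each tank obeys Vᵢ dCᵢ/dt = Q(Cᵢ₋₁ − Cᵢ), so τᵢ = Vᵢ/Q.
τ₁ = 42.6/1.27 = 33.543 s; τ₂ = 29.0/1.27 = 22.835 s.
Tank 1: C₁ = C_in(1 − e^(−t/τ₁)). Tank 2 (τ₁ ≠ τ₂): C₂ = C_in[1 − (τ₁ e^(−t/τ₁) − τ₂ e^(−t/τ₂))/(τ₁ − τ₂)].
At t = 33.6: e^(−t/τ₁) = 0.36726, e^(−t/τ₂) = 0.22959.
C₂ = 2.94·[1 − (33.543·0.36726 − 22.835·0.22959)/(10.709)] = 2.94·0.33919 = 0.99722 g/L.

0.997 g/L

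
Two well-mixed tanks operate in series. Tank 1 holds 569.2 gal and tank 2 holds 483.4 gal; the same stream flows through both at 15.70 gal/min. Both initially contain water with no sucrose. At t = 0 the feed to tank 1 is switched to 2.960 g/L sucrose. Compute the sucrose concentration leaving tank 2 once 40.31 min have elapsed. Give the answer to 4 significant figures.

Species balance on tank i: dCᵢ/dt = (Cᵢ₋₁ − Cᵢ)/τᵢ with τᵢ = Vᵢ/Q.
τ₁ = 569.2/15.70 = 36.2548 min; τ₂ = 483.4/15.70 = 30.7898 min.
Solving the cascade with C₁(0)=C₂(0)=0 gives C₂(t) = C_in[1 − (τ₁ e^(−t/τ₁) − τ₂ e^(−t/τ₂))/(τ₁ − τ₂)].
At t = 40.31: e^(−t/τ₁) = 0.328949, e^(−t/τ₂) = 0.270036.
C₂ = 2.960·[1 − (36.2548·0.328949 − 30.7898·0.270036)/(5.46497)] = 2.960·0.339136 = 1.00384 g/L.

1.004 g/L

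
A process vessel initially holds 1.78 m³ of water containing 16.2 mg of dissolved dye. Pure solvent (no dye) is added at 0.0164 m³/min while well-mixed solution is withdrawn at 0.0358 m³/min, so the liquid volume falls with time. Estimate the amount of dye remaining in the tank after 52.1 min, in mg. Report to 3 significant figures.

Let m(t) be the amount of dye. Volume: V(t) = V₀ + (Q_in − Q_out) t = 1.78 − 0.019400 t; V(52.1) = 0.76926 m³.
Species balance (pure solvent in): dm/dt = −Q_out · m/V(t).
dm/m = −Q_out dt/(V₀ − 0.019400 t); integrating gives ln(m/m₀) = −(Q_out/(Q_in−Q_out)) ln(V/V₀).
m = m₀ (V₀/V)^(Q_out/(Q_in−Q_out)) = 16.2 × (1.78/0.76926)^(-1.8454) = 3.4448 mg.

3.44 mg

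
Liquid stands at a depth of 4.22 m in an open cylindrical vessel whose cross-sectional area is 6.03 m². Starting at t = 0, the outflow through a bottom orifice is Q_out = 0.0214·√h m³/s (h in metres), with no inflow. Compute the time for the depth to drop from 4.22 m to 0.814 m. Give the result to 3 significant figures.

649 s

With no inflow, A dh/dt = −0.0214 √h.
∫ h^(−1/2) dh = −(0.0214/A) ∫ dt, giving 2√h = 2√h₀ − (0.0214/A) t.
t = 2A(√h₀ − √h)/0.0214 = 2·6.03·(√4.22 − √0.814)/0.0214
  = 12.060 × (2.0543 − 0.90222) / 0.0214 = 649.24 s.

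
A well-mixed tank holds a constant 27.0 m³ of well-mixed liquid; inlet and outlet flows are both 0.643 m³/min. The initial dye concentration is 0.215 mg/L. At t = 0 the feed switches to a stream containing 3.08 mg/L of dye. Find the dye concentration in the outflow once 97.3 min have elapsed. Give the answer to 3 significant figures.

Species balance on the tank: V dC/dt = Q(C_in − C).
So dC/dt = (C_in − C)/τ with τ = V/Q = 27.0/0.643 = 41.991 min.
C approaches C_in exponentially: C(t) = C_in + (C₀ − C_in) e^(−t/τ).
C(97.3) = 3.08 + (0.215 − 3.08)·e^(−97.3/41.991) = 3.08 + (-2.8650)·0.098551 = 2.7977 mg/L.

2.80 mg/L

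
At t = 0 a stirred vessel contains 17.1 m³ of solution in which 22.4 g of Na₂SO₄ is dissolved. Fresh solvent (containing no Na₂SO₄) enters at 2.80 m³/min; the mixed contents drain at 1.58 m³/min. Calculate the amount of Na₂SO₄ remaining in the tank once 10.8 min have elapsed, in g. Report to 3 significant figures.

10.7 g

Total volume: dV/dt = Q_in − Q_out = 1.2200 m³/min, so V(t) = 17.1 + 1.2200 t and V(10.8) = 30.276 m³.
Solute balance: dm/dt = 0 − Q_out C = −Q_out m/V(t).
dm/m = −Q_out dt/(V₀ + 1.2200 t); integrating gives ln(m/m₀) = −(Q_out/(Q_in−Q_out)) ln(V/V₀).
m = m₀ (V₀/V)^(Q_out/(Q_in−Q_out)) = 22.4 × (17.1/30.276)^(1.2951) = 10.689 g.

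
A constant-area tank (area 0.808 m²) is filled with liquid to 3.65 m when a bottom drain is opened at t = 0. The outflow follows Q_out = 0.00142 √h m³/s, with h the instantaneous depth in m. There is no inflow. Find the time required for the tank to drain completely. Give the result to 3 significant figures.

2170 s

With no inflow, A dh/dt = −0.00142 √h.
Separate and integrate: 2(√h − √h₀) = −(0.00142/A) t.
Set h = 0: 2√h₀ = (0.00142/A) t_empty ⇒ t_empty = 2A√h₀/0.00142.
t_empty = 2·0.808·√3.65/0.00142 = 1.6160·1.9105/0.00142 = 2174.2 s.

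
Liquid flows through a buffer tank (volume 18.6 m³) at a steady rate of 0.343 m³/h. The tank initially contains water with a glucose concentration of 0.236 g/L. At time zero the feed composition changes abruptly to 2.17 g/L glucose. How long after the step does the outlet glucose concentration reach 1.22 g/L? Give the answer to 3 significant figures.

38.5 h

Species balance: V dC/dt = Q(C_in − C) ⇒ τ = V/Q = 54.227 h.
C(t) = C_in + (C₀ − C_in) e^(−t/τ). Set C = 1.22 and solve for t:
e^(−t/τ) = (C − C_in)/(C₀ − C_in) = (1.22 − 2.17)/(0.236 − 2.17) = 0.49121
t = −τ ln(…) = 54.227 × 0.71088 = 38.549 h.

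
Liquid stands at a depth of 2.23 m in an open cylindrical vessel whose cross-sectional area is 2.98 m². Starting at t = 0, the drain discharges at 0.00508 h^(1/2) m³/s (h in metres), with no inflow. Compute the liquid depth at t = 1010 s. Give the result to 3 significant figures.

A dh/dt = −Q_out = −0.00508 √h.
Separate and integrate: 2(√h − √h₀) = −(0.00508/A) t.
√h = √2.23 − 0.00508·1010/(2·2.98) = 1.4933 − 0.86087 = 0.63245.
h = 0.63245² = 0.39999 m.

0.400 m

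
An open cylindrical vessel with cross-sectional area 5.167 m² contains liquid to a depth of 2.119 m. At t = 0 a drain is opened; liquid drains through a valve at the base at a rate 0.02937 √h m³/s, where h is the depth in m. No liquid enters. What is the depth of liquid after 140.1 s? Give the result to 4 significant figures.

A dh/dt = −Q_out = −0.02937 √h.
Separate and integrate: 2(√h − √h₀) = −(0.02937/A) t.
√h = √2.119 − 0.02937·140.1/(2·5.167) = 1.45568 − 0.398175 = 1.05750.
h = 1.05750² = 1.11831 m.

1.118 m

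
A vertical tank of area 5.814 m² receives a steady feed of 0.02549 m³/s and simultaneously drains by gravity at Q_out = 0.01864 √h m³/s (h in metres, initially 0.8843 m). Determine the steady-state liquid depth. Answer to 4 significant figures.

Accumulation of liquid (constant cross-section A): A dh/dt = Q_in − 0.01864 √h. At steady state dh/dt = 0:
Q_in = 0.01864 √h_ss ⇒ √h_ss = 0.02549/0.01864 = 1.36749.
h_ss = 1.36749² = 1.87003 m. (Since h₀ = 0.8843 m < h_ss, the level will rise toward this value.)

1.870 m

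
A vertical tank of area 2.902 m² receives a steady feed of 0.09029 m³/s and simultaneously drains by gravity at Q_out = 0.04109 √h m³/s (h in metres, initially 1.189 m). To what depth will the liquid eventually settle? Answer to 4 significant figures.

4.828 m

Level balance: A dh/dt = 0.09029 − 0.04109 √h. Setting dh/dt = 0:
Q_in = 0.04109 √h_ss ⇒ √h_ss = 0.09029/0.04109 = 2.19737.
h_ss = 2.19737² = 4.82844 m. (Since h₀ = 1.189 m < h_ss, the level will rise toward this value.)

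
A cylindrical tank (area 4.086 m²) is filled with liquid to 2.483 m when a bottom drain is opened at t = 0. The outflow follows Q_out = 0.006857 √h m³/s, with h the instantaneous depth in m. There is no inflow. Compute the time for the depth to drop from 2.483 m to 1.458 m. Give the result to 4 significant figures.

438.9 s

Volume balance on the tank: A dh/dt = −0.006857 √h.
This is separable: 2 d(√h)/dt = −0.006857/A, so √h = √h₀ − (0.006857/(2A)) t.
t = 2A(√h₀ − √h)/0.006857 = 2·4.086·(√2.483 − √1.458)/0.006857
  = 8.17200 × (1.57575 − 1.20748) / 0.006857 = 438.903 s.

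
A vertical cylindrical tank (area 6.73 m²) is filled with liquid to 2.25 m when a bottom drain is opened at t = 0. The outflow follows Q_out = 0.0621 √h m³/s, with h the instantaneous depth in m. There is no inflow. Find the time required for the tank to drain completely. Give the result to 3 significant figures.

325 s

With no inflow, A dh/dt = −0.0621 √h.
This is separable: 2 d(√h)/dt = −0.0621/A, so √h = √h₀ − (0.0621/(2A)) t.
Tank is empty when √h = 0: t_empty = 2A√h₀/0.0621.
t_empty = 2·6.73·√2.25/0.0621 = 13.460·1.5000/0.0621 = 325.12 s.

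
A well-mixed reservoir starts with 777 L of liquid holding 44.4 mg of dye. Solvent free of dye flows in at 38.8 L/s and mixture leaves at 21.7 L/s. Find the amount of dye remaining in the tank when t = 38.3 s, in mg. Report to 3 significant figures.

20.4 mg

Let m(t) be the amount of dye. Volume: V(t) = V₀ + (Q_in − Q_out) t = 777 + 17.100 t; V(38.3) = 1431.9 L.
Species balance (pure solvent in): dm/dt = −Q_out · m/V(t).
dm/m = −Q_out dt/(V₀ + 17.100 t); integrating gives ln(m/m₀) = −(Q_out/(Q_in−Q_out)) ln(V/V₀).
m = m₀ (V₀/V)^(Q_out/(Q_in−Q_out)) = 44.4 × (777/1431.9)^(1.2690) = 20.439 mg.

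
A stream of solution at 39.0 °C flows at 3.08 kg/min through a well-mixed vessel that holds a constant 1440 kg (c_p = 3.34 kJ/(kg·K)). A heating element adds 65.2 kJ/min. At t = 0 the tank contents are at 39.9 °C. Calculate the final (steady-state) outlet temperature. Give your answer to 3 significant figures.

Energy balance: M c_p dT/dt = ṁ c_p (T_in − T) + 65.2.
At steady state dT/dt = 0 ⇒ T_ss = T_in + Q̇/(ṁ c_p) = 39.0 + 65.2/(3.08·3.34) = 45.338 °C.

45.3 °C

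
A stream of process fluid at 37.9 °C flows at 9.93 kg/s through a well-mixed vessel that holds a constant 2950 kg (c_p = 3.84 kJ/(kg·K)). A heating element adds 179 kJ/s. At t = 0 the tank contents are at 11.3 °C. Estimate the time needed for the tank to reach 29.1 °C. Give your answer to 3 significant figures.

250 s

Heat balance on the well-mixed liquid: M c_p dT/dt = ṁ c_p (T_in − T) + 179.
τ = M/ṁ = 297.08 s; T_ss = T_in + Q̇/(ṁ c_p) = 42.594 °C.
T(t) = T_ss + (T₀ − T_ss) e^(−t/τ). Set T = 29.1:
e^(−t/τ) = (29.1 − 42.594)/(11.3 − 42.594) = 0.43121
t = −297.08 · ln(0.43121) = 249.89 s.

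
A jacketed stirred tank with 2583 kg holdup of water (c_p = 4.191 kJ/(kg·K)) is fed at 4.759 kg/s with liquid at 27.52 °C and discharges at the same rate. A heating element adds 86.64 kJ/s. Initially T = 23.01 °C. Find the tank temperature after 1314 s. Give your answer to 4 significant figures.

31.08 °C

M c_p dT/dt = ṁ c_p (T_in − T) + Q̇.
τ = M/ṁ = 542.761 s; T_ss = T_in + Q̇/(ṁ c_p) = 27.52 + 86.64/(4.759·4.191) = 31.8640 °C.
T approaches T_ss exponentially: T(t) = T_ss + (T₀ − T_ss) e^(−t/τ).
T(1314) = 31.8640 + (-8.85395)·e^(−1314/542.761) = 31.8640 + (-8.85395)·0.0888368 = 31.0774 °C.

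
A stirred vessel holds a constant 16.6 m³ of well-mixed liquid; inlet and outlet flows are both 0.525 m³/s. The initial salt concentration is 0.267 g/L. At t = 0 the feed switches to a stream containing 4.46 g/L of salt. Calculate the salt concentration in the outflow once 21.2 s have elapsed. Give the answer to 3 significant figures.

2.32 g/L

Mass balance on the solute (V constant): V dC/dt = Q(C_in − C).
Rewrite as dC/dt + C/τ = C_in/τ, τ = V/Q = 31.619 s.
Solution: C(t) = C_in + (C₀ − C_in) e^(−t/τ).
C(21.2) = 4.46 + (0.267 − 4.46)·e^(−21.2/31.619) = 4.46 + (-4.1930)·0.51146 = 2.3154 g/L.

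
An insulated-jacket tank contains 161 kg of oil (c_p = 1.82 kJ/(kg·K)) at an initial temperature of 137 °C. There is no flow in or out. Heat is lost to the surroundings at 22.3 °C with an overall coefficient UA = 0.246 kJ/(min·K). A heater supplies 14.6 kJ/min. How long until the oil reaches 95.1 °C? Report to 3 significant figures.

1690 min

Unsteady energy balance on the tank contents: M c_p dT/dt = −UA(T − T_amb) + Q̇.
τ = M c_p/UA = 1191.1 min; T_ss = T_amb + Q̇/UA = 22.3 + 14.6/0.246 = 81.650 °C.
T(t) = T_ss + (T₀ − T_ss)e^(−t/τ); set T = 95.1:
t = −τ ln[(T − T_ss)/(T₀ − T_ss)] = −1191.1 · ln(0.24300) = 1685.1 min.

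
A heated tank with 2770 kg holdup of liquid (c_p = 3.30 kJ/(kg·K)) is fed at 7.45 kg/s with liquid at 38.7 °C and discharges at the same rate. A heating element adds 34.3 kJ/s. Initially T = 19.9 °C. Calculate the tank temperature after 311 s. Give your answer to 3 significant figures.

M c_p dT/dt = ṁ c_p (T_in − T) + Q̇.
Rearrange: dT/dt = (T_ss − T)/τ with τ = M/ṁ = 371.81 s and T_ss = T_in + Q̇/(ṁ c_p) = 40.095 °C.
This is linear first-order; T(t) = T_ss + (T₀ − T_ss) e^(−t/τ).
T(311) = 40.095 + (-20.195)·e^(−311/371.81) = 40.095 + (-20.195)·0.43325 = 31.346 °C.

31.3 °C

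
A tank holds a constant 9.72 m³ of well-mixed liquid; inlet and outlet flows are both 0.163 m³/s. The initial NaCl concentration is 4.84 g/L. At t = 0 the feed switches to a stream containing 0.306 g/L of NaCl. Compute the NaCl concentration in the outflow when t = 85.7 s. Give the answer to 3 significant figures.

Mass balance on the solute (V constant): V dC/dt = Q(C_in − C).
Time constant τ = V/Q = 9.72/0.163 = 59.632 s.
Solution: C(t) = C_in + (C₀ − C_in) e^(−t/τ).
C(85.7) = 0.306 + (4.84 − 0.306)·e^(−85.7/59.632) = 0.306 + (4.5340)·0.23760 = 1.3833 g/L.

1.38 g/L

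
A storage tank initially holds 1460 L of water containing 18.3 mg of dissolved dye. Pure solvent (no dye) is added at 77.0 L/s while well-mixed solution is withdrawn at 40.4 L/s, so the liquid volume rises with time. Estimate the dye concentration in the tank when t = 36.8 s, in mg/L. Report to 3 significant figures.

Let m(t) be the amount of dye. Volume: V(t) = V₀ + (Q_in − Q_out) t = 1460 + 36.600 t; V(36.8) = 2806.9 L.
No dye enters, so dm/dt = −Q_out · (m/V).
Separate: dm/m = −Q_out dt/V(t) ⇒ ln(m/m₀) = −(Q_out/(Q_in−Q_out)) ln(V/V₀).
m = m₀ (V₀/V)^(Q_out/(Q_in−Q_out)) = 18.3 × (1460/2806.9)^(1.1038) = 8.8942 mg.
C = m/V = 8.8942/2806.9 = 0.0031687 mg/L.

0.00317 mg/L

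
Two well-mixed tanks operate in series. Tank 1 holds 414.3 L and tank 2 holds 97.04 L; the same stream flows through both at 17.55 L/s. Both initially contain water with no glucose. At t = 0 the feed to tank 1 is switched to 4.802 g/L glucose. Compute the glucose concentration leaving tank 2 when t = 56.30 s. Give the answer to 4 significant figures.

Each tank obeys Vᵢ dCᵢ/dt = Q(Cᵢ₋₁ − Cᵢ), so τᵢ = Vᵢ/Q.
τ₁ = 414.3/17.55 = 23.6068 s; τ₂ = 97.04/17.55 = 5.52934 s.
Solving the cascade with C₁(0)=C₂(0)=0 gives C₂(t) = C_in[1 − (τ₁ e^(−t/τ₁) − τ₂ e^(−t/τ₂))/(τ₁ − τ₂)].
At t = 56.30: e^(−t/τ₁) = 0.0920980, e^(−t/τ₂) = 3.78440e-05.
C₂ = 4.802·[1 − (23.6068·0.0920980 − 5.52934·3.78440e-05)/(18.0775)] = 4.802·0.879744 = 4.22453 g/L.

4.225 g/L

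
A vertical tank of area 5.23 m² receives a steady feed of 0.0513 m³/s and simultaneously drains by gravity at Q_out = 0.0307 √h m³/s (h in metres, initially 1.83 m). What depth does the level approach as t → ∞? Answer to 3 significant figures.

2.79 m

Accumulation of liquid (constant cross-section A): A dh/dt = Q_in − 0.0307 √h. At steady state dh/dt = 0:
Q_in = 0.0307 √h_ss ⇒ √h_ss = 0.0513/0.0307 = 1.6710.
h_ss = 1.6710² = 2.7923 m. (Since h₀ = 1.83 m < h_ss, the level will rise toward this value.)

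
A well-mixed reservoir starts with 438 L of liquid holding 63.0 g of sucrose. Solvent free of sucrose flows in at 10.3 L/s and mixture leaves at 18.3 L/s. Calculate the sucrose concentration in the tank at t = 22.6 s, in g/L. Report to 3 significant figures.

0.0725 g/L

Total volume: dV/dt = Q_in − Q_out = -8.0000 L/s, so V(t) = 438 − 8.0000 t and V(22.6) = 257.20 L.
No sucrose enters, so dm/dt = −Q_out · (m/V).
dm/m = −Q_out dt/(V₀ − 8.0000 t); integrating gives ln(m/m₀) = −(Q_out/(Q_in−Q_out)) ln(V/V₀).
m = m₀ (V₀/V)^(Q_out/(Q_in−Q_out)) = 63.0 × (438/257.20)^(-2.2875) = 18.641 g.
C = m/V = 18.641/257.20 = 0.072476 g/L.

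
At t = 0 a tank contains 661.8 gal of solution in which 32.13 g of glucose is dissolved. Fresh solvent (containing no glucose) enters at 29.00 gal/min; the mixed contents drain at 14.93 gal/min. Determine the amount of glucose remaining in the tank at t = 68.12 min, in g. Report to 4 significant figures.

Total volume: dV/dt = Q_in − Q_out = 14.0700 gal/min, so V(t) = 661.8 + 14.0700 t and V(68.12) = 1620.25 gal.
Solute balance: dm/dt = 0 − Q_out C = −Q_out m/V(t).
Separate: dm/m = −Q_out dt/V(t) ⇒ ln(m/m₀) = −(Q_out/(Q_in−Q_out)) ln(V/V₀).
m = m₀ (V₀/V)^(Q_out/(Q_in−Q_out)) = 32.13 × (661.8/1620.25)^(1.06112) = 12.4248 g.

12.42 g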